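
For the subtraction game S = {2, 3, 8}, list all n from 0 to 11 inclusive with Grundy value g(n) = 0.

Grundy values for subtraction set {2, 3, 8}:
g(0) = mex{} = 0
g(1) = mex{} = 0
g(2) = mex{0} = 1
g(3) = mex{0} = 1
g(4) = mex{0,1} = 2
g(5) = mex{1} = 0
g(6) = mex{1,2} = 0
g(7) = mex{0,2} = 1
g(8) = mex{0} = 1
g(9) = mex{0,1} = 2
g(10) = mex{1} = 0
g(11) = mex{1,2} = 0
The P-positions (g = 0) in 0..11 are 0, 1, 5, 6, 10, 11.

0, 1, 5, 6, 10, 11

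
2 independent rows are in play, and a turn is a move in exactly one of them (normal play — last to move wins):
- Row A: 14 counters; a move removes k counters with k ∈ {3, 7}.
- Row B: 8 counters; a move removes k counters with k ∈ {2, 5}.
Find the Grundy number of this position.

1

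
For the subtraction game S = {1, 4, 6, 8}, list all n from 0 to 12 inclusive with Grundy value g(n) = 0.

0, 2, 5, 7, 12

Build the Grundy sequence with g(k) = mex{g(k−s) : s ∈ {1, 4, 6, 8}, s ≤ k}:
g(0) = mex{} = 0
g(1) = mex{0} = 1
g(2) = mex{1} = 0
g(3) = mex{0} = 1
g(4) = mex{0,1} = 2
g(5) = mex{1,2} = 0
g(6) = mex{0} = 1
g(7) = mex{1} = 0
g(8) = mex{0,2} = 1
g(9) = mex{0,1} = 2
g(10) = mex{0,1,2} = 3
g(11) = mex{0,1,3} = 2
g(12) = mex{1,2} = 0
The P-positions (g = 0) in 0..12 are 0, 2, 5, 7, 12.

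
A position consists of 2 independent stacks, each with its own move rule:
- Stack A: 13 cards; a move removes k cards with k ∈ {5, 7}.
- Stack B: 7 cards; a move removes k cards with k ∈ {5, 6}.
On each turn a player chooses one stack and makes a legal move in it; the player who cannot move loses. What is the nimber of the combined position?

Build the Grundy sequence for stack A with g(k) = mex{g(k−s) : s ∈ {5, 7}, s ≤ k}:
g(0) = mex{} = 0
g(1) = mex{} = 0
g(2) = mex{} = 0
g(3) = mex{} = 0
g(4) = mex{} = 0
g(5) = mex{0} = 1
g(6) = mex{0} = 1
g(7) = mex{0} = 1
g(8) = mex{0} = 1
g(9) = mex{0} = 1
g(10) = mex{0,1} = 2
g(11) = mex{0,1} = 2
g(12) = mex{1} = 0
g(13) = mex{1} = 0
So g(13) = 0.
For stack B, compute g(0), g(1), … with moves {5, 6}:
g(0) = mex{} = 0
g(1) = mex{} = 0
g(2) = mex{} = 0
g(3) = mex{} = 0
g(4) = mex{} = 0
g(5) = mex{0} = 1
g(6) = mex{0} = 1
g(7) = mex{0} = 1
So g(7) = 1.
The value of a disjunctive sum is the nim-sum of the parts.
Combined value = 0 ⊕ 1 = 1.

1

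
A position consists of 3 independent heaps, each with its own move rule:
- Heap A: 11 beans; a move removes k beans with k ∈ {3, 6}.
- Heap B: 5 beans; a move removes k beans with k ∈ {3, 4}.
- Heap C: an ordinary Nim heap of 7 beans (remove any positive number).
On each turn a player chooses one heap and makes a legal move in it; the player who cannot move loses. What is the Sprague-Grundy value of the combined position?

6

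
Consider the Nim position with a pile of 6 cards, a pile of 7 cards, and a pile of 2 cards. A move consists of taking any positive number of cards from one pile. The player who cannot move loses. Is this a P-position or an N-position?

N-position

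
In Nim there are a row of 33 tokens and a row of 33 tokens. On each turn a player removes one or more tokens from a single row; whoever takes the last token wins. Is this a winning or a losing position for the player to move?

Losing position

Write each in binary and XOR column by column:
  100001  (33)
  100001  (33)
  ------
  000000  (0)
The nim-sum is 0, so this is a P-position: the player to move is in a losing position under optimal play.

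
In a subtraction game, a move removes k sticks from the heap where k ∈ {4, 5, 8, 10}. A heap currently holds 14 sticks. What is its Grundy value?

0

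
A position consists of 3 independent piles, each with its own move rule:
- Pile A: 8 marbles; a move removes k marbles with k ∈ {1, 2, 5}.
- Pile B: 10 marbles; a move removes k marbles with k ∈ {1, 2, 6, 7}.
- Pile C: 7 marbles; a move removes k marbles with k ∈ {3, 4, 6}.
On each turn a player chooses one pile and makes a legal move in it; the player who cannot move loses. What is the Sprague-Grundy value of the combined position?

2

Grundy values for pile A (subtraction set {1, 2, 5}):
g(0) = mex{} = 0
g(1) = mex{0} = 1
g(2) = mex{0,1} = 2
g(3) = mex{1,2} = 0
g(4) = mex{0,2} = 1
g(5) = mex{0,1} = 2
g(6) = mex{1,2} = 0
g(7) = mex{0,2} = 1
g(8) = mex{0,1} = 2
So g(8) = 2.
For pile B, compute g(0), g(1), … with moves {1, 2, 6, 7}:
k:     0  1  2  3  4  5  6  7  8  9 10
g(k):  0  1  2  0  1  2  3  4  0  1  2
So g(10) = 2.
For pile C, compute g(0), g(1), … with moves {3, 4, 6}:
k:     0  1  2  3  4  5  6  7
g(k):  0  0  0  1  1  1  2  2
So g(7) = 2.
The value of a disjunctive sum is the nim-sum of the parts.
Combined value = 2 XOR 2 XOR 2 = 2.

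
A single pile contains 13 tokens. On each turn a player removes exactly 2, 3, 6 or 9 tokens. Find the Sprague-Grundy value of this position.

0

Grundy values for subtraction set {2, 3, 6, 9}:
g(0) = mex{} = 0
g(1) = mex{} = 0
g(2) = mex{0} = 1
g(3) = mex{0} = 1
g(4) = mex{0,1} = 2
g(5) = mex{1} = 0
g(6) = mex{0,1,2} = 3
g(7) = mex{0,2} = 1
g(8) = mex{0,1,3} = 2
g(9) = mex{0,1,3} = 2
g(10) = mex{0,1,2} = 3
g(11) = mex{0,1,2} = 3
g(12) = mex{1,2,3} = 0
g(13) = mex{1,2,3} = 0
So g(13) = 0.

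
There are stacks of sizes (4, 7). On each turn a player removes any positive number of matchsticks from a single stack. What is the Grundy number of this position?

3

In binary:
  100  (4)
  111  (7)
  ---
  011  (3)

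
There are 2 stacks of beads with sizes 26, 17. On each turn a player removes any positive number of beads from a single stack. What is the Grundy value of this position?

Compute the nim-sum pairwise:
26 XOR 17 = 11

11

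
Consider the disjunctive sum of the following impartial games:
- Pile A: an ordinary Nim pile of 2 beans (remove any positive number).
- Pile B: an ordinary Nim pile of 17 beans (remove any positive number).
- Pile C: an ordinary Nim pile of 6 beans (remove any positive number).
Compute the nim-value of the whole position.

Pile A is a plain Nim pile of size 2, so its Grundy value is 2.
Pile B is a plain Nim pile of size 17, so its Grundy value is 17.
Pile C is a plain Nim pile of size 6, so its Grundy value is 6.
By the Sprague-Grundy theorem, the Grundy value of a sum of independent games is the XOR of the component values.
Combined value = 2 XOR 17 XOR 6 = 21.

21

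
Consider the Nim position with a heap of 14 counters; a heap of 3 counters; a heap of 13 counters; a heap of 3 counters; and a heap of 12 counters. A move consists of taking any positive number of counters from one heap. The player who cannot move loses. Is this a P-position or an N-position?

N-position

Nim-sum: 14 ^ 3 ^ 13 ^ 3 ^ 12 = 15.
The nim-sum is 15 ≠ 0, so this is an N-position: the player to move can win.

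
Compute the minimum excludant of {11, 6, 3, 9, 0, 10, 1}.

The values 0, 1 are all present; 2 is the first non-negative integer missing from the set.

2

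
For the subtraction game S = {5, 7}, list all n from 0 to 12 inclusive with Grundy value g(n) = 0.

0, 1, 2, 3, 4, 12

Build the Grundy sequence with g(k) = mex{g(k−s) : s ∈ {5, 7}, s ≤ k}:
g(0) = mex{} = 0
g(1) = mex{} = 0
g(2) = mex{} = 0
g(3) = mex{} = 0
g(4) = mex{} = 0
g(5) = mex{0} = 1
g(6) = mex{0} = 1
g(7) = mex{0} = 1
g(8) = mex{0} = 1
g(9) = mex{0} = 1
g(10) = mex{0,1} = 2
g(11) = mex{0,1} = 2
g(12) = mex{1} = 0
The P-positions (g = 0) in 0..12 are 0, 1, 2, 3, 4, 12.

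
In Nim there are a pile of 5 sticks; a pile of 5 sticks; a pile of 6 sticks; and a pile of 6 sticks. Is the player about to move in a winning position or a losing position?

Compute the nim-sum pairwise:
5 ^ 5 = 0
0 ^ 6 = 6
6 ^ 6 = 0
The nim-sum is 0, so this is a P-position: the player to move is in a losing position under optimal play.

Losing position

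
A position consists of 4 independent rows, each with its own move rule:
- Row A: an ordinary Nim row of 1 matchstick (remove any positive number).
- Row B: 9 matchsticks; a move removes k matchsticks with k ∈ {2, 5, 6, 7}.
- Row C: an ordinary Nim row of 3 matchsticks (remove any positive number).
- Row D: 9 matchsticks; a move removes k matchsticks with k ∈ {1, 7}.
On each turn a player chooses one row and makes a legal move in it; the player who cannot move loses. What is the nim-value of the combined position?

1

Row A is a plain Nim row of size 1, so its Grundy value is 1.
Build the Grundy sequence for row B with g(k) = mex{g(k−s) : s ∈ {2, 5, 6, 7}, s ≤ k}:
g(0) = mex{} = 0
g(1) = mex{} = 0
g(2) = mex{0} = 1
g(3) = mex{0} = 1
g(4) = mex{1} = 0
g(5) = mex{0,1} = 2
g(6) = mex{0} = 1
g(7) = mex{0,1,2} = 3
g(8) = mex{0,1} = 2
g(9) = mex{0,1,3} = 2
So g(9) = 2.
Row C is a plain Nim row of size 3, so its Grundy value is 3.
Grundy values for row D (subtraction set {1, 7}):
k:     0  1  2  3  4  5  6  7  8  9
g(k):  0  1  0  1  0  1  0  1  0  1
So g(9) = 1.
By the Sprague-Grundy theorem, the Grundy value of a sum of independent games is the XOR of the component values.
Combined value = 1 XOR 2 XOR 3 XOR 1 = 1.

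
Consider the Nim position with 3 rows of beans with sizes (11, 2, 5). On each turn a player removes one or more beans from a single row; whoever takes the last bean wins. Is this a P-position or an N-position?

N-position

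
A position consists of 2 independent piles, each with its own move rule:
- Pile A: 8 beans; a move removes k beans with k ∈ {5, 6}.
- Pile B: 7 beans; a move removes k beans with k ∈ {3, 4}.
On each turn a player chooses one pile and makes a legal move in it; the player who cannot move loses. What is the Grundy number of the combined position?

For pile A, compute g(0), g(1), … with moves {5, 6}:
g(0) = mex{} = 0
g(1) = mex{} = 0
g(2) = mex{} = 0
g(3) = mex{} = 0
g(4) = mex{} = 0
g(5) = mex{0} = 1
g(6) = mex{0} = 1
g(7) = mex{0} = 1
g(8) = mex{0} = 1
So g(8) = 1.
For pile B, compute g(0), g(1), … with moves {3, 4}:
k:     0  1  2  3  4  5  6  7
g(k):  0  0  0  1  1  1  2  0
So g(7) = 0.
By the Sprague-Grundy theorem, the Grundy value of a sum of independent games is the XOR of the component values.
Combined value = 1 ⊕ 0 = 1.

1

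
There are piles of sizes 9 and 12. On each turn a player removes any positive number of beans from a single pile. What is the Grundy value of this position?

Compute the nim-sum pairwise:
9 ^ 12 = 5

5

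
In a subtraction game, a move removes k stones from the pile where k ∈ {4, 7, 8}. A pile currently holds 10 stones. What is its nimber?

2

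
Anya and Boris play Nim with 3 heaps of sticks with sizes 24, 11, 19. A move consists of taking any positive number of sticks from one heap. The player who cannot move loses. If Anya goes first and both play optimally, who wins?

Boris wins

Compute the nim-sum pairwise:
24 XOR 11 = 19
19 XOR 19 = 0
The nim-sum is 0, so this is a P-position: the player to move is in a losing position under optimal play; Anya is about to move from it and so loses — Boris wins.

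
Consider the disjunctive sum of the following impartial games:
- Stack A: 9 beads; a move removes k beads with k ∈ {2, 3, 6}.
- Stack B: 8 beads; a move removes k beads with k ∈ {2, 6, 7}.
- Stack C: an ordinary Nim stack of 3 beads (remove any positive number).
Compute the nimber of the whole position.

Grundy values for stack A (subtraction set {2, 3, 6}):
k:     0  1  2  3  4  5  6  7  8  9
g(k):  0  0  1  1  2  0  3  1  2  0
So g(9) = 0.
For stack B, compute g(0), g(1), … with moves {2, 6, 7}:
k:     0  1  2  3  4  5  6  7  8
g(k):  0  0  1  1  0  0  1  1  2
So g(8) = 2.
Stack C is a plain Nim stack of size 3, so its Grundy value is 3.
By the Sprague-Grundy theorem, the Grundy value of a sum of independent games is the XOR of the component values.
Combined value = 0 ⊕ 2 ⊕ 3 = 1.

1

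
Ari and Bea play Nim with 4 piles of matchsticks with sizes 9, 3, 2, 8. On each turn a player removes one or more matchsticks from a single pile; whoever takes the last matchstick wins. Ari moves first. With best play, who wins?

Bea wins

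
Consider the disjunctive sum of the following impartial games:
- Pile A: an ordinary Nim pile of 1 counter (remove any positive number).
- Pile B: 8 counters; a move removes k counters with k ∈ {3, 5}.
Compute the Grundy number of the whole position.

1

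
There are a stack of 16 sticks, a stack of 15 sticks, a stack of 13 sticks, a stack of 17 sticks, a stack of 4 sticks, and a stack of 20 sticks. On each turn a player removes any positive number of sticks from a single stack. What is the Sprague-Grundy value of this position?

19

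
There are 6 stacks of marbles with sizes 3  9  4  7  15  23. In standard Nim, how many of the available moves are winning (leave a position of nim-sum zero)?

In binary:
  00011  (3)
  01001  (9)
  00100  (4)
  00111  (7)
  01111  (15)
  10111  (23)
  -----
  10001  (17)
The overall nim-sum is X = 17. A stack of size p has a winning move iff p XOR X < p (reduce it to p XOR X).
  3: 3 XOR 17 = 18 ≥ 3 — no move.
  9: 9 XOR 17 = 24 ≥ 9 — no move.
  4: 4 XOR 17 = 21 ≥ 4 — no move.
  7: 7 XOR 17 = 22 ≥ 7 — no move.
  15: 15 XOR 17 = 30 ≥ 15 — no move.
  23: 23 XOR 17 = 6 < 23 — winning move (to 6).
That gives 1 winning move.

1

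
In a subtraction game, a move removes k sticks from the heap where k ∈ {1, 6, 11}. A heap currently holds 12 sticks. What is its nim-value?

Grundy values for subtraction set {1, 6, 11}:
k:     0  1  2  3  4  5  6  7  8  9 10 11 12
g(k):  0  1  0  1  0  1  2  0  1  0  1  2  0
So g(12) = 0.

0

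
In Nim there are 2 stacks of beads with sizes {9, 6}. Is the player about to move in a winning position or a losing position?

Bitwise XOR of the heap sizes:
  1001  (9)
  0110  (6)
  ----
  1111  (15)
The nim-sum is 15 ≠ 0, so this is an N-position: the player to move can win.

Winning position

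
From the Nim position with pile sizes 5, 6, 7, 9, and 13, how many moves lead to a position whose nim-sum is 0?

In binary:
  0101  (5)
  0110  (6)
  0111  (7)
  1001  (9)
  1101  (13)
  ----
  0000  (0)
The nim-sum is already 0, so every move leaves a nonzero nim-sum — there are no winning moves.

0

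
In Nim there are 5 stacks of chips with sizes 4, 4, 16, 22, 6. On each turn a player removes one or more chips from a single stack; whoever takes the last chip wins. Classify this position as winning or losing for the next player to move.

Losing position

Bitwise XOR of the heap sizes:
  00100  (4)
  00100  (4)
  10000  (16)
  10110  (22)
  00110  (6)
  -----
  00000  (0)
The nim-sum is 0, so this is a P-position: the player to move is in a losing position under optimal play.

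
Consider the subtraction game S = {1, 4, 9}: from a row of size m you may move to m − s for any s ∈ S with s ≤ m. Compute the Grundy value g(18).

1

Build the Grundy sequence with g(k) = mex{g(k−s) : s ∈ {1, 4, 9}, s ≤ k}:
k:     0  1  2  3  4  5  6  7  8  9 10 11 12 13 14 15 16 17 18
g(k):  0  1  0  1  2  0  1  0  1  2  0  1  0  1  2  0  1  0  1
So g(18) = 1.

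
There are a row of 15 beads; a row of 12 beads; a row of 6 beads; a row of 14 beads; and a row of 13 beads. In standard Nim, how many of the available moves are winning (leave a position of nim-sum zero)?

5

Nim-sum: 15 ^ 12 ^ 6 ^ 14 ^ 13 = 6.
The overall nim-sum is X = 6. A row of size p has a winning move iff p XOR X < p (reduce it to p XOR X).
  15: 15 XOR 6 = 9 < 15 — winning move (to 9).
  12: 12 XOR 6 = 10 < 12 — winning move (to 10).
  6: 6 XOR 6 = 0 < 6 — winning move (to 0).
  14: 14 XOR 6 = 8 < 14 — winning move (to 8).
  13: 13 XOR 6 = 11 < 13 — winning move (to 11).
That gives 5 winning moves.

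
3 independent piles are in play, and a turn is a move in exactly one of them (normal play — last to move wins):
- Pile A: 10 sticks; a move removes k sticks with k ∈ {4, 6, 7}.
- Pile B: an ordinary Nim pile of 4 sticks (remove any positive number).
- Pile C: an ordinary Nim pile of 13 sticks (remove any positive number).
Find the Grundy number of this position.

11

For pile A, compute g(0), g(1), … with moves {4, 6, 7}:
g(0) = mex{} = 0
g(1) = mex{} = 0
g(2) = mex{} = 0
g(3) = mex{} = 0
g(4) = mex{0} = 1
g(5) = mex{0} = 1
g(6) = mex{0} = 1
g(7) = mex{0} = 1
g(8) = mex{0,1} = 2
g(9) = mex{0,1} = 2
g(10) = mex{0,1} = 2
So g(10) = 2.
Pile B is a plain Nim pile of size 4, so its Grundy value is 4.
Pile C is a plain Nim pile of size 13, so its Grundy value is 13.
By the Sprague-Grundy theorem, the Grundy value of a sum of independent games is the XOR of the component values.
Combined value = 2 XOR 4 XOR 13 = 11.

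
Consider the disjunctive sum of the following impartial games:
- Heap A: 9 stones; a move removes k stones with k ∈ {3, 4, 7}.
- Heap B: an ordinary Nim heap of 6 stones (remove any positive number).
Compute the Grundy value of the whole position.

Build the Grundy sequence for heap A with g(k) = mex{g(k−s) : s ∈ {3, 4, 7}, s ≤ k}:
k:     0  1  2  3  4  5  6  7  8  9
g(k):  0  0  0  1  1  1  2  2  2  3
So g(9) = 3.
Heap B is a plain Nim heap of size 6, so its Grundy value is 6.
By the Sprague-Grundy theorem, the Grundy value of a sum of independent games is the XOR of the component values.
Combined value = 3 ⊕ 6 = 5.

5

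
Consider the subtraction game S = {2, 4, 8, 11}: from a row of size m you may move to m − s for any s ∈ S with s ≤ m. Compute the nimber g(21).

Build the Grundy sequence with g(k) = mex{g(k−s) : s ∈ {2, 4, 8, 11}, s ≤ k}:
k:     0  1  2  3  4  5  6  7  8  9 10 11 12 13 14 15 16 17 18 19 20 21
g(k):  0  0  1  1  2  2  0  0  1  1  2  2  3  0  4  1  0  2  1  0  2  1
So g(21) = 1.

1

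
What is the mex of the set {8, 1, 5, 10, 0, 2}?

3

The values 0, 1, 2 are all present; 3 is the first non-negative integer missing from the set.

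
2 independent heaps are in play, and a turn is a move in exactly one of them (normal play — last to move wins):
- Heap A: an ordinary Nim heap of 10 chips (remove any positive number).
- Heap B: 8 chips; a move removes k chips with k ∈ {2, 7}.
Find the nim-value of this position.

8

Heap A is a plain Nim heap of size 10, so its Grundy value is 10.
Grundy values for heap B (subtraction set {2, 7}):
k:     0  1  2  3  4  5  6  7  8
g(k):  0  0  1  1  0  0  1  1  2
So g(8) = 2.
By the Sprague-Grundy theorem, the Grundy value of a sum of independent games is the XOR of the component values.
Combined value = 10 ⊕ 2 = 8.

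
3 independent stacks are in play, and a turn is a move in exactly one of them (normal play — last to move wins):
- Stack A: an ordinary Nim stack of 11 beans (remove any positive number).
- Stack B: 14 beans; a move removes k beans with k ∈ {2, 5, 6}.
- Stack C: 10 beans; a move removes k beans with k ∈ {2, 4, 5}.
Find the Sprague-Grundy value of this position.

Stack A is a plain Nim stack of size 11, so its Grundy value is 11.
For stack B, compute g(0), g(1), … with moves {2, 5, 6}:
g(0) = mex{} = 0
g(1) = mex{} = 0
g(2) = mex{0} = 1
g(3) = mex{0} = 1
g(4) = mex{1} = 0
g(5) = mex{0,1} = 2
g(6) = mex{0} = 1
g(7) = mex{0,1,2} = 3
g(8) = mex{1} = 0
g(9) = mex{0,1,3} = 2
g(10) = mex{0,2} = 1
g(11) = mex{1,2} = 0
g(12) = mex{1,3} = 0
g(13) = mex{0,3} = 1
g(14) = mex{0,2} = 1
So g(14) = 1.
Build the Grundy sequence for stack C with g(k) = mex{g(k−s) : s ∈ {2, 4, 5}, s ≤ k}:
k:     0  1  2  3  4  5  6  7  8  9 10
g(k):  0  0  1  1  2  2  3  0  0  1  1
So g(10) = 1.
The value of a disjunctive sum is the nim-sum of the parts.
Combined value = 11 ⊕ 1 ⊕ 1 = 11.

11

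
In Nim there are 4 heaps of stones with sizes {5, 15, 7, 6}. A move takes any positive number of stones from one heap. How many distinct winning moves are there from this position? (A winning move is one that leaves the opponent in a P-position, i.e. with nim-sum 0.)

Compute the nim-sum pairwise:
5 ^ 15 = 10
10 ^ 7 = 13
13 ^ 6 = 11
The overall nim-sum is X = 11. A heap of size p has a winning move iff p XOR X < p (reduce it to p XOR X).
  5: 5 XOR 11 = 14 ≥ 5 — no move.
  15: 15 XOR 11 = 4 < 15 — winning move (to 4).
  7: 7 XOR 11 = 12 ≥ 7 — no move.
  6: 6 XOR 11 = 13 ≥ 6 — no move.
That gives 1 winning move.

1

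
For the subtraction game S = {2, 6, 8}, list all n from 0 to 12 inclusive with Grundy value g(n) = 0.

Compute g(0), g(1), … for moves {2, 6, 8}:
k:     0  1  2  3  4  5  6  7  8  9 10 11 12
g(k):  0  0  1  1  0  0  1  1  2  2  3  3  2
The P-positions (g = 0) in 0..12 are 0, 1, 4, 5.

0, 1, 4, 5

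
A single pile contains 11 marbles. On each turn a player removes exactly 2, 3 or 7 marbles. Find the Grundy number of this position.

0

Grundy values for subtraction set {2, 3, 7}:
g(0) = mex{} = 0
g(1) = mex{} = 0
g(2) = mex{0} = 1
g(3) = mex{0} = 1
g(4) = mex{0,1} = 2
g(5) = mex{1} = 0
g(6) = mex{1,2} = 0
g(7) = mex{0,2} = 1
g(8) = mex{0} = 1
g(9) = mex{0,1} = 2
g(10) = mex{1} = 0
g(11) = mex{1,2} = 0
So g(11) = 0.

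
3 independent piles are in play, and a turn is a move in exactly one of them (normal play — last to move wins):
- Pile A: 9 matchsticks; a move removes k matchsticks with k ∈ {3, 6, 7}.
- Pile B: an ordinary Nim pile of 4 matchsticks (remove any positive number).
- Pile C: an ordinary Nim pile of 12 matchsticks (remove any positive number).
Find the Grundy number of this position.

11

For pile A, compute g(0), g(1), … with moves {3, 6, 7}:
g(0) = mex{} = 0
g(1) = mex{} = 0
g(2) = mex{} = 0
g(3) = mex{0} = 1
g(4) = mex{0} = 1
g(5) = mex{0} = 1
g(6) = mex{0,1} = 2
g(7) = mex{0,1} = 2
g(8) = mex{0,1} = 2
g(9) = mex{0,1,2} = 3
So g(9) = 3.
Pile B is a plain Nim pile of size 4, so its Grundy value is 4.
Pile C is a plain Nim pile of size 12, so its Grundy value is 12.
The value of a disjunctive sum is the nim-sum of the parts.
Combined value = 3 ⊕ 4 ⊕ 12 = 11.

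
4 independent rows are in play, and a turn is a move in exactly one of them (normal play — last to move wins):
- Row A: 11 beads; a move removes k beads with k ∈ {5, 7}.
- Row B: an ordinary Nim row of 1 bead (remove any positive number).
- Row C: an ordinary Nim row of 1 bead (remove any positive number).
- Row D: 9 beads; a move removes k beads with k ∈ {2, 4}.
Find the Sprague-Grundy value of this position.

Grundy values for row A (subtraction set {5, 7}):
g(0) = mex{} = 0
g(1) = mex{} = 0
g(2) = mex{} = 0
g(3) = mex{} = 0
g(4) = mex{} = 0
g(5) = mex{0} = 1
g(6) = mex{0} = 1
g(7) = mex{0} = 1
g(8) = mex{0} = 1
g(9) = mex{0} = 1
g(10) = mex{0,1} = 2
g(11) = mex{0,1} = 2
So g(11) = 2.
Row B is a plain Nim row of size 1, so its Grundy value is 1.
Row C is a plain Nim row of size 1, so its Grundy value is 1.
For row D, compute g(0), g(1), … with moves {2, 4}:
g(0) = mex{} = 0
g(1) = mex{} = 0
g(2) = mex{0} = 1
g(3) = mex{0} = 1
g(4) = mex{0,1} = 2
g(5) = mex{0,1} = 2
g(6) = mex{1,2} = 0
g(7) = mex{1,2} = 0
g(8) = mex{0,2} = 1
g(9) = mex{0,2} = 1
So g(9) = 1.
The value of a disjunctive sum is the nim-sum of the parts.
Combined value = 2 XOR 1 XOR 1 XOR 1 = 3.

3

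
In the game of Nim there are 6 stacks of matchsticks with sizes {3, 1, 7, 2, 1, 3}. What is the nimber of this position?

Write each in binary and XOR column by column:
  011  (3)
  001  (1)
  111  (7)
  010  (2)
  001  (1)
  011  (3)
  ---
  101  (5)

5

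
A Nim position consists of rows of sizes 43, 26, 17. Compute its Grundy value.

32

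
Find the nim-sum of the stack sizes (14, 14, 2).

Nim-sum: 14 ⊕ 14 ⊕ 2 = 2.

2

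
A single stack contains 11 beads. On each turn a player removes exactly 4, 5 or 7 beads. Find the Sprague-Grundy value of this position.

0

Grundy values for subtraction set {4, 5, 7}:
g(0) = mex{} = 0
g(1) = mex{} = 0
g(2) = mex{} = 0
g(3) = mex{} = 0
g(4) = mex{0} = 1
g(5) = mex{0} = 1
g(6) = mex{0} = 1
g(7) = mex{0} = 1
g(8) = mex{0,1} = 2
g(9) = mex{0,1} = 2
g(10) = mex{0,1} = 2
g(11) = mex{1} = 0
So g(11) = 0.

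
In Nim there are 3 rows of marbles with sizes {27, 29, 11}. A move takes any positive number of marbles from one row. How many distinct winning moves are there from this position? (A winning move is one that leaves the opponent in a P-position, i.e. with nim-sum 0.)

Compute the nim-sum pairwise:
27 ^ 29 = 6
6 ^ 11 = 13
The overall nim-sum is X = 13. A row of size p has a winning move iff p XOR X < p (reduce it to p XOR X).
  27: 27 XOR 13 = 22 < 27 — winning move (to 22).
  29: 29 XOR 13 = 16 < 29 — winning move (to 16).
  11: 11 XOR 13 = 6 < 11 — winning move (to 6).
That gives 3 winning moves.

3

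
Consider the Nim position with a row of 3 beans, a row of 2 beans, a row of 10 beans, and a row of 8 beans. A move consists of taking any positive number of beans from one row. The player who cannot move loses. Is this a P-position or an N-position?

In binary:
  0011  (3)
  0010  (2)
  1010  (10)
  1000  (8)
  ----
  0011  (3)
The nim-sum is 3 ≠ 0, so this is an N-position: the player to move can win.

N-position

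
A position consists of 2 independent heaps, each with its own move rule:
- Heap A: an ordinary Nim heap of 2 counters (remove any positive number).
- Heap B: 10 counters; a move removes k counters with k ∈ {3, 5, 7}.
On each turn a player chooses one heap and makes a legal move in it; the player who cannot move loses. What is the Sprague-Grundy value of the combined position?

2

Heap A is a plain Nim heap of size 2, so its Grundy value is 2.
Grundy values for heap B (subtraction set {3, 5, 7}):
k:     0  1  2  3  4  5  6  7  8  9 10
g(k):  0  0  0  1  1  1  2  2  2  3  0
So g(10) = 0.
By the Sprague-Grundy theorem, the Grundy value of a sum of independent games is the XOR of the component values.
Combined value = 2 ⊕ 0 = 2.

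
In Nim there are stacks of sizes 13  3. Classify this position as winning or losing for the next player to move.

Winning position

Nim-sum: 13 ⊕ 3 = 14.
The nim-sum is 14 ≠ 0, so this is an N-position: the player to move can win.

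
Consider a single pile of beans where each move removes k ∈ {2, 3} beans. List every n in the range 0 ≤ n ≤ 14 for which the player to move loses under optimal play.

0, 1, 5, 6, 10, 11

Build the Grundy sequence with g(k) = mex{g(k−s) : s ∈ {2, 3}, s ≤ k}:
g(0) = mex{} = 0
g(1) = mex{} = 0
g(2) = mex{0} = 1
g(3) = mex{0} = 1
g(4) = mex{0,1} = 2
g(5) = mex{1} = 0
g(6) = mex{1,2} = 0
g(7) = mex{0,2} = 1
g(8) = mex{0} = 1
g(9) = mex{0,1} = 2
g(10) = mex{1} = 0
g(11) = mex{1,2} = 0
g(12) = mex{0,2} = 1
g(13) = mex{0} = 1
g(14) = mex{0,1} = 2
The P-positions (g = 0) in 0..14 are 0, 1, 5, 6, 10, 11.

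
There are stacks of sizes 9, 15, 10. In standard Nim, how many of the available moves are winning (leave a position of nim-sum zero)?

Nim-sum: 9 ^ 15 ^ 10 = 12.
The overall nim-sum is X = 12. A stack of size p has a winning move iff p XOR X < p (reduce it to p XOR X).
  9: 9 XOR 12 = 5 < 9 — winning move (to 5).
  15: 15 XOR 12 = 3 < 15 — winning move (to 3).
  10: 10 XOR 12 = 6 < 10 — winning move (to 6).
That gives 3 winning moves.

3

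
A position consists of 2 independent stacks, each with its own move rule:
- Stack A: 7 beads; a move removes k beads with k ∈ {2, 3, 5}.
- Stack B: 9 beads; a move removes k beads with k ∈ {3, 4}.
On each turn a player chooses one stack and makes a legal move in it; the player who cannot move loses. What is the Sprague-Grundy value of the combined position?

0

Build the Grundy sequence for stack A with g(k) = mex{g(k−s) : s ∈ {2, 3, 5}, s ≤ k}:
g(0) = mex{} = 0
g(1) = mex{} = 0
g(2) = mex{0} = 1
g(3) = mex{0} = 1
g(4) = mex{0,1} = 2
g(5) = mex{0,1} = 2
g(6) = mex{0,1,2} = 3
g(7) = mex{1,2} = 0
So g(7) = 0.
Grundy values for stack B (subtraction set {3, 4}):
g(0) = mex{} = 0
g(1) = mex{} = 0
g(2) = mex{} = 0
g(3) = mex{0} = 1
g(4) = mex{0} = 1
g(5) = mex{0} = 1
g(6) = mex{0,1} = 2
g(7) = mex{1} = 0
g(8) = mex{1} = 0
g(9) = mex{1,2} = 0
So g(9) = 0.
The value of a disjunctive sum is the nim-sum of the parts.
Combined value = 0 XOR 0 = 0.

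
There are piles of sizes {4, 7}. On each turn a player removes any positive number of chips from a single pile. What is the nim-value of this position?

Bitwise XOR of the heap sizes:
  100  (4)
  111  (7)
  ---
  011  (3)

3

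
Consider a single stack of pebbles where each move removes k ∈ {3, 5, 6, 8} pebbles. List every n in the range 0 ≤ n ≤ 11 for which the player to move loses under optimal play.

Build the Grundy sequence with g(k) = mex{g(k−s) : s ∈ {3, 5, 6, 8}, s ≤ k}:
g(0) = mex{} = 0
g(1) = mex{} = 0
g(2) = mex{} = 0
g(3) = mex{0} = 1
g(4) = mex{0} = 1
g(5) = mex{0} = 1
g(6) = mex{0,1} = 2
g(7) = mex{0,1} = 2
g(8) = mex{0,1} = 2
g(9) = mex{0,1,2} = 3
g(10) = mex{0,1,2} = 3
g(11) = mex{1,2} = 0
The P-positions (g = 0) in 0..11 are 0, 1, 2, 11.

0, 1, 2, 11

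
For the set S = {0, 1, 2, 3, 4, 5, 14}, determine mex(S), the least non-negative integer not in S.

6

The values 0, 1, 2, 3, 4, 5 are all present; 6 is the first non-negative integer missing from the set.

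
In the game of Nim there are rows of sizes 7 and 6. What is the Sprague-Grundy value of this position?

Nim-sum: 7 XOR 6 = 1.

1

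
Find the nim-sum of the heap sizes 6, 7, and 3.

Compute the nim-sum pairwise:
6 ^ 7 = 1
1 ^ 3 = 2

2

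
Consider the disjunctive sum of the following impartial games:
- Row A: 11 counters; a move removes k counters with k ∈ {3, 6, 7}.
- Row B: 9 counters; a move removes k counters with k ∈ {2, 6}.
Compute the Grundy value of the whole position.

0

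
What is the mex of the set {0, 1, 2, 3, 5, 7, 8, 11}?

The values 0, 1, 2, 3 are all present; 4 is the first non-negative integer missing from the set.

4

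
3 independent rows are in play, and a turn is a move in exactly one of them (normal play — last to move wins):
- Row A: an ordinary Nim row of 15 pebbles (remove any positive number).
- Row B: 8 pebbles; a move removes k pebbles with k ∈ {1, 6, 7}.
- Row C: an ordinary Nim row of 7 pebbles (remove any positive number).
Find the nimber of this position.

Row A is a plain Nim row of size 15, so its Grundy value is 15.
Build the Grundy sequence for row B with g(k) = mex{g(k−s) : s ∈ {1, 6, 7}, s ≤ k}:
k:     0  1  2  3  4  5  6  7  8
g(k):  0  1  0  1  0  1  2  3  2
So g(8) = 2.
Row C is a plain Nim row of size 7, so its Grundy value is 7.
The value of a disjunctive sum is the nim-sum of the parts.
Combined value = 15 XOR 2 XOR 7 = 10.

10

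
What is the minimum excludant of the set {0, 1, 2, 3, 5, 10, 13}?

4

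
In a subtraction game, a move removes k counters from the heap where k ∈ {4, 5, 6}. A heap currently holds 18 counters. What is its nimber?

2

Grundy values for subtraction set {4, 5, 6}:
k:     0  1  2  3  4  5  6  7  8  9 10 11 12 13 14 15 16 17 18
g(k):  0  0  0  0  1  1  1  1  2  2  0  0  0  0  1  1  1  1  2
So g(18) = 2.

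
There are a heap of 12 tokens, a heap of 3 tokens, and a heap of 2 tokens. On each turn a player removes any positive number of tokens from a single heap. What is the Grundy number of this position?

Compute the nim-sum pairwise:
12 ⊕ 3 = 15
15 ⊕ 2 = 13

13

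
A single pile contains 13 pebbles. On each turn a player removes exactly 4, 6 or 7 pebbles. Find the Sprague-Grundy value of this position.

Grundy values for subtraction set {4, 6, 7}:
g(0) = mex{} = 0
g(1) = mex{} = 0
g(2) = mex{} = 0
g(3) = mex{} = 0
g(4) = mex{0} = 1
g(5) = mex{0} = 1
g(6) = mex{0} = 1
g(7) = mex{0} = 1
g(8) = mex{0,1} = 2
g(9) = mex{0,1} = 2
g(10) = mex{0,1} = 2
g(11) = mex{1} = 0
g(12) = mex{1,2} = 0
g(13) = mex{1,2} = 0
So g(13) = 0.

0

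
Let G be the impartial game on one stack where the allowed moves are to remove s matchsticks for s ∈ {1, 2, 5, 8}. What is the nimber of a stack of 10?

1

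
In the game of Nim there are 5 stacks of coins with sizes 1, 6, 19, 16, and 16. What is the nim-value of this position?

20

Compute the nim-sum pairwise:
1 XOR 6 = 7
7 XOR 19 = 20
20 XOR 16 = 4
4 XOR 16 = 20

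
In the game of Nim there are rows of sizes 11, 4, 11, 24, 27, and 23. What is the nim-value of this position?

16

In binary:
  01011  (11)
  00100  (4)
  01011  (11)
  11000  (24)
  11011  (27)
  10111  (23)
  -----
  10000  (16)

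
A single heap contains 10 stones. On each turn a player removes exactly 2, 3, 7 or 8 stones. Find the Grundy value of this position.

0

Build the Grundy sequence with g(k) = mex{g(k−s) : s ∈ {2, 3, 7, 8}, s ≤ k}:
k:     0  1  2  3  4  5  6  7  8  9 10
g(k):  0  0  1  1  2  0  0  1  1  2  0
So g(10) = 0.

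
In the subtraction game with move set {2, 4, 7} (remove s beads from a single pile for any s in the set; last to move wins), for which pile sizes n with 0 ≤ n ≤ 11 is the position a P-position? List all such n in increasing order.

0, 1, 6, 9

Compute g(0), g(1), … for moves {2, 4, 7}:
k:     0  1  2  3  4  5  6  7  8  9 10 11
g(k):  0  0  1  1  2  2  0  3  1  0  2  1
The P-positions (g = 0) in 0..11 are 0, 1, 6, 9.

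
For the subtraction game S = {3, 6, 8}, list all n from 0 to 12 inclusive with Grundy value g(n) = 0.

Grundy values for subtraction set {3, 6, 8}:
k:     0  1  2  3  4  5  6  7  8  9 10 11 12
g(k):  0  0  0  1  1  1  2  2  2  3  3  0  0
The P-positions (g = 0) in 0..12 are 0, 1, 2, 11, 12.

0, 1, 2, 11, 12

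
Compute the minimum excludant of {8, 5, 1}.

0 is not in the set, so the mex is 0.

0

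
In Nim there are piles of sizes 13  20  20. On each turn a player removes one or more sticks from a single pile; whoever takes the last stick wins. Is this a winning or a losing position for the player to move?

Winning position

Nim-sum: 13 ⊕ 20 ⊕ 20 = 13.
The nim-sum is 13 ≠ 0, so this is an N-position: the player to move can win.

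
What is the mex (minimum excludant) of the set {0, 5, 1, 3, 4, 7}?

2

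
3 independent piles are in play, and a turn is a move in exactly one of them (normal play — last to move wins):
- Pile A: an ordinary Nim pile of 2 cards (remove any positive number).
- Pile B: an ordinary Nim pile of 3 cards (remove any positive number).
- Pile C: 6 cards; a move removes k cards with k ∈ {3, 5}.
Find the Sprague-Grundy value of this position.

Pile A is a plain Nim pile of size 2, so its Grundy value is 2.
Pile B is a plain Nim pile of size 3, so its Grundy value is 3.
Build the Grundy sequence for pile C with g(k) = mex{g(k−s) : s ∈ {3, 5}, s ≤ k}:
k:     0  1  2  3  4  5  6
g(k):  0  0  0  1  1  1  2
So g(6) = 2.
By the Sprague-Grundy theorem, the Grundy value of a sum of independent games is the XOR of the component values.
Combined value = 2 XOR 3 XOR 2 = 3.

3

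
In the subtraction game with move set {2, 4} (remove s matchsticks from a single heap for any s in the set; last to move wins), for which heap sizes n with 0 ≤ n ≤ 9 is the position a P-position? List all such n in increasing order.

0, 1, 6, 7

Build the Grundy sequence with g(k) = mex{g(k−s) : s ∈ {2, 4}, s ≤ k}:
k:     0  1  2  3  4  5  6  7  8  9
g(k):  0  0  1  1  2  2  0  0  1  1
The P-positions (g = 0) in 0..9 are 0, 1, 6, 7.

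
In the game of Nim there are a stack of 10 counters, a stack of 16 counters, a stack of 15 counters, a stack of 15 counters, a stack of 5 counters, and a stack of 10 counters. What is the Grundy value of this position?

Nim-sum: 10 ⊕ 16 ⊕ 15 ⊕ 15 ⊕ 5 ⊕ 10 = 21.

21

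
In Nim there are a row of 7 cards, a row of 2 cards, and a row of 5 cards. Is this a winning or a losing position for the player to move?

Losing position

In binary:
  111  (7)
  010  (2)
  101  (5)
  ---
  000  (0)
The nim-sum is 0, so this is a P-position: the player to move is in a losing position under optimal play.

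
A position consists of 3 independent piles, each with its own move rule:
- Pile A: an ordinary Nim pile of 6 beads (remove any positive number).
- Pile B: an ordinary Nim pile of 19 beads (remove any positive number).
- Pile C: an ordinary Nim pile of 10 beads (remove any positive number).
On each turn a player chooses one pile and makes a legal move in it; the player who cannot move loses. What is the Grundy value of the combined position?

Pile A is a plain Nim pile of size 6, so its Grundy value is 6.
Pile B is a plain Nim pile of size 19, so its Grundy value is 19.
Pile C is a plain Nim pile of size 10, so its Grundy value is 10.
By the Sprague-Grundy theorem, the Grundy value of a sum of independent games is the XOR of the component values.
Combined value = 6 ⊕ 19 ⊕ 10 = 31.

31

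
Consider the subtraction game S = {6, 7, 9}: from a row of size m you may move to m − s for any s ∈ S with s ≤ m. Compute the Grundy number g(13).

Build the Grundy sequence with g(k) = mex{g(k−s) : s ∈ {6, 7, 9}, s ≤ k}:
g(0) = mex{} = 0
g(1) = mex{} = 0
g(2) = mex{} = 0
g(3) = mex{} = 0
g(4) = mex{} = 0
g(5) = mex{} = 0
g(6) = mex{0} = 1
g(7) = mex{0} = 1
g(8) = mex{0} = 1
g(9) = mex{0} = 1
g(10) = mex{0} = 1
g(11) = mex{0} = 1
g(12) = mex{0,1} = 2
g(13) = mex{0,1} = 2
So g(13) = 2.

2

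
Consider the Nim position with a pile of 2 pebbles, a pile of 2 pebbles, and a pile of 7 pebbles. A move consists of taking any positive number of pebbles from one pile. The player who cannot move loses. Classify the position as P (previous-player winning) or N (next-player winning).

N-position

Nim-sum: 2 ⊕ 2 ⊕ 7 = 7.
The nim-sum is 7 ≠ 0, so this is an N-position: the player to move can win.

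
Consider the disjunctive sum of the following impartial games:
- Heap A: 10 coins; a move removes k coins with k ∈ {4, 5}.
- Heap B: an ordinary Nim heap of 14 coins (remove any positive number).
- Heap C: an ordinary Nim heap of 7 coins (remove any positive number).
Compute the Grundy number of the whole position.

9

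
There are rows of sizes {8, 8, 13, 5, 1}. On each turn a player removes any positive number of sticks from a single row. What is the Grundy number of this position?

Nim-sum: 8 ⊕ 8 ⊕ 13 ⊕ 5 ⊕ 1 = 9.

9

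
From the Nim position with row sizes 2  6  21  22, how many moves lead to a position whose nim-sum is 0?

3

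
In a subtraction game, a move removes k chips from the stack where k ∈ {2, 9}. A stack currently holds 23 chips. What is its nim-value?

Build the Grundy sequence with g(k) = mex{g(k−s) : s ∈ {2, 9}, s ≤ k}:
k:     0  1  2  3  4  5  6  7  8  9 10 11 12 13 14 15 16 17 18 19 20 21 22 23
g(k):  0  0  1  1  0  0  1  1  0  2  1  0  0  1  1  0  0  1  1  0  2  1  0  0
So g(23) = 0.

0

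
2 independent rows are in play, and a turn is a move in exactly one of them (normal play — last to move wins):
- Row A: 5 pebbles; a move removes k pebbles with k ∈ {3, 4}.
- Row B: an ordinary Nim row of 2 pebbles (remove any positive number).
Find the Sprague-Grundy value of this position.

For row A, compute g(0), g(1), … with moves {3, 4}:
k:     0  1  2  3  4  5
g(k):  0  0  0  1  1  1
So g(5) = 1.
Row B is a plain Nim row of size 2, so its Grundy value is 2.
By the Sprague-Grundy theorem, the Grundy value of a sum of independent games is the XOR of the component values.
Combined value = 1 ⊕ 2 = 3.

3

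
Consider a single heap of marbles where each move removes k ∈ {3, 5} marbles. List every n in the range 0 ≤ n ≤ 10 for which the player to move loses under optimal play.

0, 1, 2, 8, 9, 10

Compute g(0), g(1), … for moves {3, 5}:
k:     0  1  2  3  4  5  6  7  8  9 10
g(k):  0  0  0  1  1  1  2  2  0  0  0
The P-positions (g = 0) in 0..10 are 0, 1, 2, 8, 9, 10.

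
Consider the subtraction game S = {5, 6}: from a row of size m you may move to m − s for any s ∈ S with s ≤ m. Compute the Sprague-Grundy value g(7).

1

Grundy values for subtraction set {5, 6}:
k:     0  1  2  3  4  5  6  7
g(k):  0  0  0  0  0  1  1  1
So g(7) = 1.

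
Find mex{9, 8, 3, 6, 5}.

0

0 is not in the set, so the mex is 0.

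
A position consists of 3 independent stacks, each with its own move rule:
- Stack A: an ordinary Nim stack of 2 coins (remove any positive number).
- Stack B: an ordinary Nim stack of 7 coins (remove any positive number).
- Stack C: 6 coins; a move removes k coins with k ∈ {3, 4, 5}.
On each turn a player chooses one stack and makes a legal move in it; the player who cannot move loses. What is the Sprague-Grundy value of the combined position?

Stack A is a plain Nim stack of size 2, so its Grundy value is 2.
Stack B is a plain Nim stack of size 7, so its Grundy value is 7.
Build the Grundy sequence for stack C with g(k) = mex{g(k−s) : s ∈ {3, 4, 5}, s ≤ k}:
g(0) = mex{} = 0
g(1) = mex{} = 0
g(2) = mex{} = 0
g(3) = mex{0} = 1
g(4) = mex{0} = 1
g(5) = mex{0} = 1
g(6) = mex{0,1} = 2
So g(6) = 2.
The value of a disjunctive sum is the nim-sum of the parts.
Combined value = 2 XOR 7 XOR 2 = 7.

7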